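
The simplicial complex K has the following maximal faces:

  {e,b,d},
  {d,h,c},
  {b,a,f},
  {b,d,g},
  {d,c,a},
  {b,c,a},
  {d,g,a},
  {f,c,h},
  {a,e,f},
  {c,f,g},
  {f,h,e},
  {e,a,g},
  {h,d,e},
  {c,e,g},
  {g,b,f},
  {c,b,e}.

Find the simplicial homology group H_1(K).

H_1 = Z^2.

Fix the vertex order a < b < c < d < e < f < g < h and write every simplex with vertices in increasing order. Then dim K = 2 and the simplices of K are:

  0-simplices (8): a, b, c, d, e, f, g, h
  1-simplices (24): ab, ac, ad, ae, af, ag, bc, bd, be, bf, bg, cd, ce, cf, cg, ch, de, dg, dh, ef, eg, eh, fg, fh
  2-simplices (16): abc, abf, acd, adg, aef, aeg, bce, bde, bdg, bfg, cdh, ceg, cfg, cfh, deh, efh

so the chain groups are C_0 ≅ Z^8, C_1 ≅ Z^24, C_2 ≅ Z^16.

Boundary ∂_1: C_1 → C_0 sends each edge [p,q] (with p < q) to q − p. For instance
  ∂cd = d − c.
The resulting 8×24 matrix has rank 7, and its Smith normal form has invariant factors (1,1,1,1,1,1,1).

Boundary ∂_2: C_2 → C_1 maps a triangle to the signed sum of its edges. For instance
  ∂abc = bc − ac + ab,
  ∂cfg = fg − cg + cf.
As a 24×16 matrix over Z this has rank 15, with invariant factors (1,1,1,1,1,1,1,1,1,1,1,1,1,1,1).

Now H_k = ker ∂_k / im ∂_{k+1}, so:

  H_1: rank ker ∂_1 − rank ∂_2 = (24 − 7) − 15 = 2, and the invariant factors of ∂_2 are all 1, so H_1 ≅ Z^2.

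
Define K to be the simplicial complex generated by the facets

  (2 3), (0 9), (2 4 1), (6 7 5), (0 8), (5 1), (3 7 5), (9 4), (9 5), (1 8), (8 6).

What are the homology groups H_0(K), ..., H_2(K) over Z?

H_0 = Z,  H_1 = Z^4,  H_2 = 0.

Take the total order 0 < 1 < 2 < 3 < 4 < 5 < 6 < 7 < 8 < 9 on the vertex set. Then K (dimension 2) consists of the simplices:

  0-simplices (10): [0], [1], [2], [3], [4], [5], [6], [7], [8], [9]
  1-simplices (16): [0,8], [0,9], [1,2], [1,4], [1,5], [1,8], [2,3], [2,4], [3,5], [3,7], [4,9], [5,6], [5,7], [5,9], [6,7], [6,8]
  2-simplices (3): [1,2,4], [3,5,7], [5,6,7]

giving chain groups C_0 ≅ Z^10, C_1 ≅ Z^16, C_2 ≅ Z^3.

The boundary map ∂_1: C_1 → C_0 maps an edge to its endpoints' difference, ∂[p,q] = q − p. For instance
  ∂[2,3] = [3] − [2].
The 10×16 boundary matrix has rank 9 and Smith normal form diag(1,1,1,1,1,1,1,1,1).

The boundary map ∂_2: C_2 → C_1 sends each 2-simplex [p,q,r] to [q,r] − [p,r] + [p,q]. For instance
  ∂[1,2,4] = [2,4] − [1,4] + [1,2],
  ∂[5,6,7] = [6,7] − [5,7] + [5,6].
As a 16×3 matrix over Z this has rank 3, with invariant factors (1,1,1).

From H_k ≅ ker(∂_k) / im(∂_{k+1}) we obtain:

  H_0: rank C_0 − rank ∂_1 = 10 − 9 = 1, and the invariant factors of ∂_1 are all 1, so H_0 = Z.
  H_1: rank ker ∂_1 − rank ∂_2 = (16 − 9) − 3 = 4, and the invariant factors of ∂_2 are all 1, so H_1 = Z^4.
  H_2: rank ker ∂_2 − rank ∂_3 = (3 − 3) − 0 = 0, and there is no ∂_3, so H_2 = 0.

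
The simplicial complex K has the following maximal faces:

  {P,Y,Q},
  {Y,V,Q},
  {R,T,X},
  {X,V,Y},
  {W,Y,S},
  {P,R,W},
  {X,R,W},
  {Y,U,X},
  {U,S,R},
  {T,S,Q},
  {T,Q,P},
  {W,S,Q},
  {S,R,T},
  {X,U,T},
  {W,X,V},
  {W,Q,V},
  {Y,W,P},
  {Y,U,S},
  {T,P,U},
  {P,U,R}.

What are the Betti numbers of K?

b_0 = 1, b_1 = 1, b_2 = 0.

Fix the vertex order P < Q < R < S < T < U < V < W < X < Y and write every simplex with vertices in increasing order. Then dim K = 2 and the simplices of K are:

  0-simplices (10): P, Q, R, S, T, U, V, W, X, Y
  1-simplices (30): PQ, PR, PT, PU, PW, PY, QS, QT, QV, QW, QY, RS, RT, RU, RW, RX, ST, SU, SW, SY, TU, TX, UX, UY, VW, VX, VY, WX, WY, XY
  2-simplices (20): PQT, PQY, PRU, PRW, PTU, PWY, QST, QSW, QVW, QVY, RST, RSU, RTX, RWX, SUY, SWY, TUX, UXY, VWX, VXY

giving chain groups C_0 ≅ Z^10, C_1 ≅ Z^30, C_2 ≅ Z^20.

Boundary ∂_1: C_1 → C_0 sends each edge [p,q] (with p < q) to q − p.
The 10×30 boundary matrix has rank 9 and Smith normal form diag(1,1,1,1,1,1,1,1,1).

The boundary map ∂_2: C_2 → C_1 acts by ∂[p,q,r] = [q,r] − [p,r] + [p,q]. For instance
  ∂QSW = SW − QW + QS,
  ∂SWY = WY − SY + SW.
The resulting 30×20 matrix has rank 20, and its Smith normal form has invariant factors (1,1,1,1,1,1,1,1,1,1,1,1,1,1,1,1,1,1,1,2).

Computing H_k = (kernel of ∂_k) / (image of ∂_{k+1}):

  H_0: rank C_0 − rank ∂_1 = 10 − 9 = 1, and the invariant factors of ∂_1 are all 1, so H_0 = Z.
  H_1: rank ker ∂_1 − rank ∂_2 = (30 − 9) − 20 = 1, and ∂_2 has invariant factor 2 > 1, so H_1 = Z ⊕ Z/2Z.
  H_2: rank ker ∂_2 − rank ∂_3 = (20 − 20) − 0 = 0, and there is no ∂_3, so H_2 = 0.

Hence the Betti numbers are b_0 = 1, b_1 = 1, b_2 = 0.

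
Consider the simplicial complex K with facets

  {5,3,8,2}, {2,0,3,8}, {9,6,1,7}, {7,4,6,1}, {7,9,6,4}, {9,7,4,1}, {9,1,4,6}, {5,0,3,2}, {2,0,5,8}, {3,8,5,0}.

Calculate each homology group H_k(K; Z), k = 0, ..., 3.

H_0 ≅ Z^2,  H_1 = 0,  H_2 = 0,  H_3 ≅ Z^2.

Fix the vertex order 0 < 1 < 2 < 3 < 4 < 5 < 6 < 7 < 8 < 9 and write every simplex with vertices in increasing order. Then dim K = 3 and the simplices of K are:

  0-simplices (10): [0], [1], [2], [3], [4], [5], [6], [7], [8], [9]
  1-simplices (20): [0,2], [0,3], [0,5], [0,8], [1,4], [1,6], [1,7], [1,9], [2,3], [2,5], [2,8], [3,5], [3,8], [4,6], [4,7], [4,9], [5,8], [6,7], [6,9], [7,9]
  2-simplices (20): (20 of them)
  3-simplices (10): [0,2,3,5], [0,2,3,8], [0,2,5,8], [0,3,5,8], [1,4,6,7], [1,4,6,9], [1,4,7,9], [1,6,7,9], [2,3,5,8], [4,6,7,9]

giving chain groups C_0 ≅ Z^10, C_1 ≅ Z^20, C_2 ≅ Z^20, C_3 ≅ Z^10.

The boundary map ∂_1: C_1 → C_0 sends each edge [p,q] (with p < q) to q − p.
As a 10×20 matrix over Z this has rank 8, with invariant factors (1,1,1,1,1,1,1,1).

Boundary ∂_2: C_2 → C_1 sends each 2-simplex [p,q,r] to [q,r] − [p,r] + [p,q]. For instance
  ∂[0,2,5] = [2,5] − [0,5] + [0,2],
  ∂[1,7,9] = [7,9] − [1,9] + [1,7].
The resulting 20×20 matrix has rank 12, and its Smith normal form has invariant factors (1,1,1,1,1,1,1,1,1,1,1,1).

Boundary ∂_3: C_3 → C_2 sends each 3-simplex σ to the alternating sum Σ_i (−1)^i (σ with its i-th vertex removed). For instance
  ∂[0,3,5,8] = [3,5,8] − [0,5,8] + [0,3,8] − [0,3,5],
  ∂[1,4,7,9] = [4,7,9] − [1,7,9] + [1,4,9] − [1,4,7].
The 20×10 boundary matrix has rank 8 and Smith normal form diag(1,1,1,1,1,1,1,1).

Reading off H_k = ker ∂_k / im ∂_{k+1}:

  H_0: rank C_0 − rank ∂_1 = 10 − 8 = 2, and the invariant factors of ∂_1 are all 1, so H_0 = Z^2.
  H_1: rank ker ∂_1 − rank ∂_2 = (20 − 8) − 12 = 0, and the invariant factors of ∂_2 are all 1, so H_1 = 0.
  H_2: rank ker ∂_2 − rank ∂_3 = (20 − 12) − 8 = 0, and the invariant factors of ∂_3 are all 1, so H_2 = 0.
  H_3: rank ker ∂_3 − rank ∂_4 = (10 − 8) − 0 = 2, and there is no ∂_4, so H_3 = Z^2.

(K is a triangulation of the disjoint union of the 3-sphere S^3 and the 3-sphere S^3.)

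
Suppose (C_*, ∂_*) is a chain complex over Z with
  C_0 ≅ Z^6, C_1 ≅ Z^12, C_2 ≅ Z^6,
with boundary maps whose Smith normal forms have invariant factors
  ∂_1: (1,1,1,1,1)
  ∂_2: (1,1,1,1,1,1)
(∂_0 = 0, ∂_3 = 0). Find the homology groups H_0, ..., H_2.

H_0 = Z,  H_1 = Z,  H_2 = 0.

H_0: b_0 = 6 − 0 − 5 = 1; torsion from ∂_1 factors > 1: none. So H_0 = Z.
H_1: b_1 = 12 − 5 − 6 = 1; torsion from ∂_2 factors > 1: none. So H_1 = Z.
H_2: b_2 = 6 − 6 − 0 = 0; torsion from ∂_3 factors > 1: none. So H_2 = 0.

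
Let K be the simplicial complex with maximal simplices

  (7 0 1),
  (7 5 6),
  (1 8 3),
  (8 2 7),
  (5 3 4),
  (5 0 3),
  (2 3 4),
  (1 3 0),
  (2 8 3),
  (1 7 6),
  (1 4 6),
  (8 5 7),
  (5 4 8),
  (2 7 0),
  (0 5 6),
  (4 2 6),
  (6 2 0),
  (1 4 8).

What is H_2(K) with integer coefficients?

H_2 = 0.

We work with the vertex ordering 0 < 1 < 2 < 3 < 4 < 5 < 6 < 7 < 8. The simplices of K, each written with vertices in increasing order, are:

  0-simplices (9): [0], [1], [2], [3], [4], [5], [6], [7], [8]
  1-simplices (27): (27 of them)
  2-simplices (18): [0,1,3], [0,1,7], [0,2,6], [0,2,7], [0,3,5], [0,5,6], [1,3,8], [1,4,6], [1,4,8], [1,6,7], [2,3,4], [2,3,8], [2,4,6], [2,7,8], [3,4,5], [4,5,8], [5,6,7], [5,7,8]

so the chain groups are C_0 ≅ Z^9, C_1 ≅ Z^27, C_2 ≅ Z^18.

Boundary ∂_1: C_1 → C_0 is given by ∂[p,q] = [q] − [p].
This gives a 9×27 integer matrix of rank 8; reducing to Smith normal form yields diagonal entries (1,1,1,1,1,1,1,1).

Boundary ∂_2: C_2 → C_1 acts by ∂[p,q,r] = [q,r] − [p,r] + [p,q]. For instance
  ∂[0,2,7] = [2,7] − [0,7] + [0,2],
  ∂[2,3,8] = [3,8] − [2,8] + [2,3].
As a 27×18 matrix over Z this has rank 18, with invariant factors (1,1,1,1,1,1,1,1,1,1,1,1,1,1,1,1,1,2).

Now H_k = ker ∂_k / im ∂_{k+1}, so:

  H_2: rank ker ∂_2 − rank ∂_3 = (18 − 18) − 0 = 0, and there is no ∂_3, so H_2 ≅ 0.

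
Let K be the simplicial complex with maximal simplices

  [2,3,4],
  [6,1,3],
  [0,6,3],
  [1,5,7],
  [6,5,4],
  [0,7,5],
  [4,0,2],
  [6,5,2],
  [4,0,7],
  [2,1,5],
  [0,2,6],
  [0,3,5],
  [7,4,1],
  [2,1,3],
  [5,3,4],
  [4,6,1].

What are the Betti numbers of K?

Order the vertices as 0 < 1 < 2 < 3 < 4 < 5 < 6 < 7. Listing each simplex with vertices in this order, K has dimension 2 with simplices:

  0-simplices (8): [0], [1], [2], [3], [4], [5], [6], [7]
  1-simplices (24): (24 of them)
  2-simplices (16): [0,2,4], [0,2,6], [0,3,5], [0,3,6], [0,4,7], [0,5,7], [1,2,3], [1,2,5], [1,3,6], [1,4,6], [1,4,7], [1,5,7], [2,3,4], [2,5,6], [3,4,5], [4,5,6]

so the chain groups are C_0 ≅ Z^8, C_1 ≅ Z^24, C_2 ≅ Z^16.

The boundary map ∂_1: C_1 → C_0 maps an edge to its endpoints' difference, ∂[p,q] = q − p.
The 8×24 boundary matrix has rank 7 and Smith normal form diag(1,1,1,1,1,1,1).

The boundary map ∂_2: C_2 → C_1 maps a triangle to the signed sum of its edges. For instance
  ∂[1,2,3] = [2,3] − [1,3] + [1,2],
  ∂[0,2,4] = [2,4] − [0,4] + [0,2].
The 24×16 boundary matrix has rank 15 and Smith normal form diag(1,1,1,1,1,1,1,1,1,1,1,1,1,1,1).

Reading off H_k = ker ∂_k / im ∂_{k+1}:

  H_0: rank C_0 − rank ∂_1 = 8 − 7 = 1, and the invariant factors of ∂_1 are all 1, so H_0 ≅ Z.
  H_1: rank ker ∂_1 − rank ∂_2 = (24 − 7) − 15 = 2, and the invariant factors of ∂_2 are all 1, so H_1 ≅ Z^2.
  H_2: rank ker ∂_2 − rank ∂_3 = (16 − 15) − 0 = 1, and there is no ∂_3, so H_2 ≅ Z.

As a check, the Euler characteristic is 8 − 24 + 16 = 0, which agrees with 1 − 2 + 1 = 0.
(K is a triangulation of the torus T^2.)

Hence the Betti numbers are b_0 = 1, b_1 = 2, b_2 = 1.

b_0 = 1, b_1 = 2, b_2 = 1.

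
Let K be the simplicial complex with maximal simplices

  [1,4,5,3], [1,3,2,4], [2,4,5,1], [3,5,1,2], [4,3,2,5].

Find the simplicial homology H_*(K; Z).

Order the vertices as 1 < 2 < 3 < 4 < 5. Listing each simplex with vertices in this order, K has dimension 3 with simplices:

  0-simplices (5): [1], [2], [3], [4], [5]
  1-simplices (10): [1,2], [1,3], [1,4], [1,5], [2,3], [2,4], [2,5], [3,4], [3,5], [4,5]
  2-simplices (10): [1,2,3], [1,2,4], [1,2,5], [1,3,4], [1,3,5], [1,4,5], [2,3,4], [2,3,5], [2,4,5], [3,4,5]
  3-simplices (5): [1,2,3,4], [1,2,3,5], [1,2,4,5], [1,3,4,5], [2,3,4,5]

Hence C_0 ≅ Z^5, C_1 ≅ Z^10, C_2 ≅ Z^10, C_3 ≅ Z^5.

Boundary ∂_1: C_1 → C_0 maps an edge to its endpoints' difference, ∂[p,q] = q − p. For instance
  ∂[2,3] = [3] − [2].
The 5×10 boundary matrix has rank 4 and Smith normal form diag(1,1,1,1).

∂_2: C_2 → C_1 maps a triangle to the signed sum of its edges. For instance
  ∂[1,3,5] = [3,5] − [1,5] + [1,3],
  ∂[2,3,4] = [3,4] − [2,4] + [2,3].
As a 10×10 matrix over Z this has rank 6, with invariant factors (1,1,1,1,1,1).

Boundary ∂_3: C_3 → C_2 sends each 3-simplex σ to the alternating sum Σ_i (−1)^i (σ with its i-th vertex removed). For instance
  ∂[1,2,3,4] = [2,3,4] − [1,3,4] + [1,2,4] − [1,2,3],
  ∂[2,3,4,5] = [3,4,5] − [2,4,5] + [2,3,5] − [2,3,4].
The 10×5 boundary matrix has rank 4 and Smith normal form diag(1,1,1,1).

From H_k ≅ ker(∂_k) / im(∂_{k+1}) we obtain:

  H_0: rank C_0 − rank ∂_1 = 5 − 4 = 1, and the invariant factors of ∂_1 are all 1, so H_0 ≅ Z.
  H_1: rank ker ∂_1 − rank ∂_2 = (10 − 4) − 6 = 0, and the invariant factors of ∂_2 are all 1, so H_1 ≅ 0.
  H_2: rank ker ∂_2 − rank ∂_3 = (10 − 6) − 4 = 0, and the invariant factors of ∂_3 are all 1, so H_2 ≅ 0.
  H_3: rank ker ∂_3 − rank ∂_4 = (5 − 4) − 0 = 1, and there is no ∂_4, so H_3 ≅ Z.

H_0 = Z,  H_1 = 0,  H_2 = 0,  H_3 = Z.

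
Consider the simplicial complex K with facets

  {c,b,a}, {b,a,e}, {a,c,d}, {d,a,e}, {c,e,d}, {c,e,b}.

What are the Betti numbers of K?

Order the vertices as a < b < c < d < e. Listing each simplex with vertices in this order, K has dimension 2 with simplices:

  0-simplices (5): a, b, c, d, e
  1-simplices (9): ab, ac, ad, ae, bc, be, cd, ce, de
  2-simplices (6): abc, abe, acd, ade, bce, cde

Hence C_0 ≅ Z^5, C_1 ≅ Z^9, C_2 ≅ Z^6.

∂_1: C_1 → C_0 sends each edge [p,q] (with p < q) to q − p. For instance
  ∂ce = e − c.
As a 5×9 matrix over Z this has rank 4, with invariant factors (1,1,1,1).

Boundary ∂_2: C_2 → C_1 maps a triangle to the signed sum of its edges. For instance
  ∂bce = ce − be + bc,
  ∂ade = de − ae + ad.
As a 9×6 matrix over Z this has rank 5, with invariant factors (1,1,1,1,1).

Reading off H_k = ker ∂_k / im ∂_{k+1}:

  H_0: rank C_0 − rank ∂_1 = 5 − 4 = 1, and the invariant factors of ∂_1 are all 1, so H_0 = Z.
  H_1: rank ker ∂_1 − rank ∂_2 = (9 − 4) − 5 = 0, and the invariant factors of ∂_2 are all 1, so H_1 = 0.
  H_2: rank ker ∂_2 − rank ∂_3 = (6 − 5) − 0 = 1, and there is no ∂_3, so H_2 = Z.

As a check, the Euler characteristic is 5 − 9 + 6 = 2, which agrees with 1 − 0 + 1 = 2.

Hence the Betti numbers are b_0 = 1, b_1 = 0, b_2 = 1.

b_0 = 1, b_1 = 0, b_2 = 1.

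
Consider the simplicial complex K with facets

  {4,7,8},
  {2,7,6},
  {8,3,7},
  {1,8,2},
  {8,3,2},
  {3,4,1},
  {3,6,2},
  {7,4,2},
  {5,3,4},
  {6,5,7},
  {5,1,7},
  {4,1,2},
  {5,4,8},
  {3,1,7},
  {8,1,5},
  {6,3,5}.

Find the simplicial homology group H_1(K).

Fix the vertex order 1 < 2 < 3 < 4 < 5 < 6 < 7 < 8 and write every simplex with vertices in increasing order. Then dim K = 2 and the simplices of K are:

  0-simplices (8): [1], [2], [3], [4], [5], [6], [7], [8]
  1-simplices (24): (24 of them)
  2-simplices (16): [1,2,4], [1,2,8], [1,3,4], [1,3,7], [1,5,7], [1,5,8], [2,3,6], [2,3,8], [2,4,7], [2,6,7], [3,4,5], [3,5,6], [3,7,8], [4,5,8], [4,7,8], [5,6,7]

giving chain groups C_0 ≅ Z^8, C_1 ≅ Z^24, C_2 ≅ Z^16.

The boundary map ∂_1: C_1 → C_0 maps an edge to its endpoints' difference, ∂[p,q] = q − p. For instance
  ∂[5,8] = [8] − [5].
This gives a 8×24 integer matrix of rank 7; reducing to Smith normal form yields diagonal entries (1,1,1,1,1,1,1).

∂_2: C_2 → C_1 sends each 2-simplex [p,q,r] to [q,r] − [p,r] + [p,q]. For instance
  ∂[1,2,8] = [2,8] − [1,8] + [1,2],
  ∂[2,3,8] = [3,8] − [2,8] + [2,3].
The resulting 24×16 matrix has rank 15, and its Smith normal form has invariant factors (1,1,1,1,1,1,1,1,1,1,1,1,1,1,1).

From H_k ≅ ker(∂_k) / im(∂_{k+1}) we obtain:

  H_1: rank ker ∂_1 − rank ∂_2 = (24 − 7) − 15 = 2, and the invariant factors of ∂_2 are all 1, so H_1 = Z^2.

H_1 ≅ Z^2.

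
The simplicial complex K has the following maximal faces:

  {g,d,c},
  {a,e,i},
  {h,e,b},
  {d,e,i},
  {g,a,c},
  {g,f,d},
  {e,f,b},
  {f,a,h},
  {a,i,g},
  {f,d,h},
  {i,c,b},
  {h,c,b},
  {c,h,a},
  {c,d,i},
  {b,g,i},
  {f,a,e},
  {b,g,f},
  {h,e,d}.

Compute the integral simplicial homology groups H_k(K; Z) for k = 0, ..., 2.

We work with the vertex ordering a < b < c < d < e < f < g < h < i. The simplices of K, each written with vertices in increasing order, are:

  0-simplices (9): a, b, c, d, e, f, g, h, i
  1-simplices (27): ac, ae, af, ag, ah, ai, bc, be, bf, bg, bh, bi, cd, cg, ch, ci, de, df, dg, dh, di, ef, eh, ei, fg, fh, gi
  2-simplices (18): acg, ach, aef, aei, afh, agi, bch, bci, bef, beh, bfg, bgi, cdg, cdi, deh, dei, dfg, dfh

Hence C_0 ≅ Z^9, C_1 ≅ Z^27, C_2 ≅ Z^18.

∂_1: C_1 → C_0 sends each edge [p,q] (with p < q) to q − p. For instance
  ∂bi = i − b.
This gives a 9×27 integer matrix of rank 8; reducing to Smith normal form yields diagonal entries (1,1,1,1,1,1,1,1).

The boundary map ∂_2: C_2 → C_1 sends each 2-simplex [p,q,r] to [q,r] − [p,r] + [p,q]. For instance
  ∂dfh = fh − dh + df,
  ∂bfg = fg − bg + bf.
The resulting 27×18 matrix has rank 18, and its Smith normal form has invariant factors (1,1,1,1,1,1,1,1,1,1,1,1,1,1,1,1,1,2).

From H_k ≅ ker(∂_k) / im(∂_{k+1}) we obtain:

  H_0: rank C_0 − rank ∂_1 = 9 − 8 = 1, and the invariant factors of ∂_1 are all 1, so H_0 = Z.
  H_1: rank ker ∂_1 − rank ∂_2 = (27 − 8) − 18 = 1, and ∂_2 has invariant factor 2 > 1, so H_1 = Z ⊕ Z/2.
  H_2: rank ker ∂_2 − rank ∂_3 = (18 − 18) − 0 = 0, and there is no ∂_3, so H_2 = 0.

(K is a triangulation of the Klein bottle.)

H_0 = Z,  H_1 = Z ⊕ Z/2,  H_2 = 0.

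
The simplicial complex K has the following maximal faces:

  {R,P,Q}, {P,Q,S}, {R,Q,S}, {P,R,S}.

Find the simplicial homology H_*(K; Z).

H_0 = Z,  H_1 = 0,  H_2 = Z.

Take the total order P < Q < R < S on the vertex set. Then K (dimension 2) consists of the simplices:

  0-simplices (4): P, Q, R, S
  1-simplices (6): PQ, PR, PS, QR, QS, RS
  2-simplices (4): PQR, PQS, PRS, QRS

so the chain groups are C_0 ≅ Z^4, C_1 ≅ Z^6, C_2 ≅ Z^4.

Boundary ∂_1: C_1 → C_0 sends each edge [p,q] (with p < q) to q − p. For instance
  ∂PS = S − P.
The 4×6 boundary matrix has rank 3 and Smith normal form diag(1,1,1).

The boundary map ∂_2: C_2 → C_1 acts by ∂[p,q,r] = [q,r] − [p,r] + [p,q]. For instance
  ∂PQR = QR − PR + PQ,
  ∂PRS = RS − PS + PR.
The 6×4 boundary matrix has rank 3 and Smith normal form diag(1,1,1).

Now H_k = ker ∂_k / im ∂_{k+1}, so:

  H_0: rank C_0 − rank ∂_1 = 4 − 3 = 1, and the invariant factors of ∂_1 are all 1, so H_0 = Z.
  H_1: rank ker ∂_1 − rank ∂_2 = (6 − 3) − 3 = 0, and the invariant factors of ∂_2 are all 1, so H_1 = 0.
  H_2: rank ker ∂_2 − rank ∂_3 = (4 − 3) − 0 = 1, and there is no ∂_3, so H_2 = Z.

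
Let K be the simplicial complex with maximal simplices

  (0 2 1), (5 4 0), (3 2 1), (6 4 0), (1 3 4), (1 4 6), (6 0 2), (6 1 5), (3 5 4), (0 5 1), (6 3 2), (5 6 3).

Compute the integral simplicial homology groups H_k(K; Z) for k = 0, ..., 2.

H_0 ≅ Z,  H_1 ≅ Z/2,  H_2 = 0.

Order the vertices as 0 < 1 < 2 < 3 < 4 < 5 < 6. Listing each simplex with vertices in this order, K has dimension 2 with simplices:

  0-simplices (7): [0], [1], [2], [3], [4], [5], [6]
  1-simplices (18): [0,1], [0,2], [0,4], [0,5], [0,6], [1,2], [1,3], [1,4], [1,5], [1,6], [2,3], [2,6], [3,4], [3,5], [3,6], [4,5], [4,6], [5,6]
  2-simplices (12): [0,1,2], [0,1,5], [0,2,6], [0,4,5], [0,4,6], [1,2,3], [1,3,4], [1,4,6], [1,5,6], [2,3,6], [3,4,5], [3,5,6]

Hence C_0 ≅ Z^7, C_1 ≅ Z^18, C_2 ≅ Z^12.

Boundary ∂_1: C_1 → C_0 is given by ∂[p,q] = [q] − [p]. For instance
  ∂[0,4] = [4] − [0].
The 7×18 boundary matrix has rank 6 and Smith normal form diag(1,1,1,1,1,1).

∂_2: C_2 → C_1 sends each 2-simplex [p,q,r] to [q,r] − [p,r] + [p,q]. For instance
  ∂[1,3,4] = [3,4] − [1,4] + [1,3],
  ∂[1,2,3] = [2,3] − [1,3] + [1,2].
The 18×12 boundary matrix has rank 12 and Smith normal form diag(1,1,1,1,1,1,1,1,1,1,1,2).

Now H_k = ker ∂_k / im ∂_{k+1}, so:

  H_0: rank C_0 − rank ∂_1 = 7 − 6 = 1, and the invariant factors of ∂_1 are all 1, so H_0 = Z.
  H_1: rank ker ∂_1 − rank ∂_2 = (18 − 6) − 12 = 0, and ∂_2 has invariant factor 2 > 1, so H_1 = Z/2.
  H_2: rank ker ∂_2 − rank ∂_3 = (12 − 12) − 0 = 0, and there is no ∂_3, so H_2 = 0.

(K is a triangulation of the real projective plane RP^2.)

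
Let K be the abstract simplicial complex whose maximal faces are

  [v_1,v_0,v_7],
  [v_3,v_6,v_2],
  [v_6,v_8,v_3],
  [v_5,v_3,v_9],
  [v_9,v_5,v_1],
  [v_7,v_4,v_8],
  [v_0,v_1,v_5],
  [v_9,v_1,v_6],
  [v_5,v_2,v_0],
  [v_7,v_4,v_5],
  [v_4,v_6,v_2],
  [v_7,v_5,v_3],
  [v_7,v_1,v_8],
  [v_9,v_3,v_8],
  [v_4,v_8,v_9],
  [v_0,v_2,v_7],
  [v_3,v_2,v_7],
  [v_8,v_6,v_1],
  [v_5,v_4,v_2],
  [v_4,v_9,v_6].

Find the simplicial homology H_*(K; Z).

Order the vertices as v_0 < v_1 < v_2 < v_3 < v_4 < v_5 < v_6 < v_7 < v_8 < v_9. Listing each simplex with vertices in this order, K has dimension 2 with simplices:

  0-simplices (10): [v_0], [v_1], [v_2], [v_3], [v_4], [v_5], [v_6], [v_7], [v_8], [v_9]
  1-simplices (30): (30 of them)
  2-simplices (20): (20 of them)

giving chain groups C_0 ≅ Z^10, C_1 ≅ Z^30, C_2 ≅ Z^20.

∂_1: C_1 → C_0 sends each edge [p,q] (with p < q) to q − p.
This gives a 10×30 integer matrix of rank 9; reducing to Smith normal form yields diagonal entries (1,1,1,1,1,1,1,1,1).

The boundary map ∂_2: C_2 → C_1 maps a triangle to the signed sum of its edges. For instance
  ∂[v_1,v_7,v_8] = [v_7,v_8] − [v_1,v_8] + [v_1,v_7],
  ∂[v_4,v_8,v_9] = [v_8,v_9] − [v_4,v_9] + [v_4,v_8].
The 30×20 boundary matrix has rank 20 and Smith normal form diag(1,1,1,1,1,1,1,1,1,1,1,1,1,1,1,1,1,1,1,2).

Now H_k = ker ∂_k / im ∂_{k+1}, so:

  H_0: rank C_0 − rank ∂_1 = 10 − 9 = 1, and the invariant factors of ∂_1 are all 1, so H_0 ≅ Z.
  H_1: rank ker ∂_1 − rank ∂_2 = (30 − 9) − 20 = 1, and ∂_2 has invariant factor 2 > 1, so H_1 ≅ Z ⊕ Z/2.
  H_2: rank ker ∂_2 − rank ∂_3 = (20 − 20) − 0 = 0, and there is no ∂_3, so H_2 ≅ 0.

H_0 = Z,  H_1 = Z ⊕ Z/2,  H_2 = 0.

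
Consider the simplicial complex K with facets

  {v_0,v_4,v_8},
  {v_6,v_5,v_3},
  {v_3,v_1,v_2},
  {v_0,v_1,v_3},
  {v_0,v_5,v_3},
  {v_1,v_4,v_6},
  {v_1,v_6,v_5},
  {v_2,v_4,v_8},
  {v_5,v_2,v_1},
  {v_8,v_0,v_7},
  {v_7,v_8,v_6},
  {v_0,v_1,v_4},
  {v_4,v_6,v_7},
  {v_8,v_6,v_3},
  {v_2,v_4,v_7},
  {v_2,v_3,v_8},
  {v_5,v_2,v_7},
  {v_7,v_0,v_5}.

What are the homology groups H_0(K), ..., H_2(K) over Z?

Order the vertices as v_0 < v_1 < v_2 < v_3 < v_4 < v_5 < v_6 < v_7 < v_8. Listing each simplex with vertices in this order, K has dimension 2 with simplices:

  0-simplices (9): [v_0], [v_1], [v_2], [v_3], [v_4], [v_5], [v_6], [v_7], [v_8]
  1-simplices (27): (27 of them)
  2-simplices (18): (18 of them)

giving chain groups C_0 ≅ Z^9, C_1 ≅ Z^27, C_2 ≅ Z^18.

∂_1: C_1 → C_0 sends each edge [p,q] (with p < q) to q − p. For instance
  ∂[v_1,v_4] = [v_4] − [v_1].
As a 9×27 matrix over Z this has rank 8, with invariant factors (1,1,1,1,1,1,1,1).

Boundary ∂_2: C_2 → C_1 acts by ∂[p,q,r] = [q,r] − [p,r] + [p,q]. For instance
  ∂[v_3,v_5,v_6] = [v_5,v_6] − [v_3,v_6] + [v_3,v_5],
  ∂[v_1,v_2,v_3] = [v_2,v_3] − [v_1,v_3] + [v_1,v_2].
The resulting 27×18 matrix has rank 18, and its Smith normal form has invariant factors (1,1,1,1,1,1,1,1,1,1,1,1,1,1,1,1,1,2).

From H_k ≅ ker(∂_k) / im(∂_{k+1}) we obtain:

  H_0: rank C_0 − rank ∂_1 = 9 − 8 = 1, and the invariant factors of ∂_1 are all 1, so H_0 = Z.
  H_1: rank ker ∂_1 − rank ∂_2 = (27 − 8) − 18 = 1, and ∂_2 has invariant factor 2 > 1, so H_1 = Z ⊕ Z/2.
  H_2: rank ker ∂_2 − rank ∂_3 = (18 − 18) − 0 = 0, and there is no ∂_3, so H_2 = 0.

H_0 = Z,  H_1 = Z ⊕ Z/2,  H_2 = 0.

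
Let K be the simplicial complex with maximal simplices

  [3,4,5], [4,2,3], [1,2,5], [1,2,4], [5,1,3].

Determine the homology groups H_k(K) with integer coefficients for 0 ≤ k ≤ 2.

Take the total order 1 < 2 < 3 < 4 < 5 on the vertex set. Then K (dimension 2) consists of the simplices:

  0-simplices (5): [1], [2], [3], [4], [5]
  1-simplices (10): [1,2], [1,3], [1,4], [1,5], [2,3], [2,4], [2,5], [3,4], [3,5], [4,5]
  2-simplices (5): [1,2,4], [1,2,5], [1,3,5], [2,3,4], [3,4,5]

giving chain groups C_0 ≅ Z^5, C_1 ≅ Z^10, C_2 ≅ Z^5.

∂_1: C_1 → C_0 sends each edge [p,q] (with p < q) to q − p. For instance
  ∂[2,3] = [3] − [2].
The resulting 5×10 matrix has rank 4, and its Smith normal form has invariant factors (1,1,1,1).

Boundary ∂_2: C_2 → C_1 maps a triangle to the signed sum of its edges. For instance
  ∂[3,4,5] = [4,5] − [3,5] + [3,4],
  ∂[2,3,4] = [3,4] − [2,4] + [2,3].
The resulting 10×5 matrix has rank 5, and its Smith normal form has invariant factors (1,1,1,1,1).

From H_k ≅ ker(∂_k) / im(∂_{k+1}) we obtain:

  H_0: rank C_0 − rank ∂_1 = 5 − 4 = 1, and the invariant factors of ∂_1 are all 1, so H_0 = Z.
  H_1: rank ker ∂_1 − rank ∂_2 = (10 − 4) − 5 = 1, and the invariant factors of ∂_2 are all 1, so H_1 = Z.
  H_2: rank ker ∂_2 − rank ∂_3 = (5 − 5) − 0 = 0, and there is no ∂_3, so H_2 = 0.

H_0 = Z,  H_1 = Z,  H_2 = 0.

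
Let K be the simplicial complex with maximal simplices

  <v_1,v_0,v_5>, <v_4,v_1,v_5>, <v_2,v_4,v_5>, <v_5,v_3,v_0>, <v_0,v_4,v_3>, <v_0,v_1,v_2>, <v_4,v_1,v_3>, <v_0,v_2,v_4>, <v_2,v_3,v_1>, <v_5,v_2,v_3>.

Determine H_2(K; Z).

H_2 ≅ 0.

Fix the vertex order v_0 < v_1 < v_2 < v_3 < v_4 < v_5 and write every simplex with vertices in increasing order. Then dim K = 2 and the simplices of K are:

  0-simplices (6): [v_0], [v_1], [v_2], [v_3], [v_4], [v_5]
  1-simplices (15): (15 of them)
  2-simplices (10): [v_0,v_1,v_2], [v_0,v_1,v_5], [v_0,v_2,v_4], [v_0,v_3,v_4], [v_0,v_3,v_5], [v_1,v_2,v_3], [v_1,v_3,v_4], [v_1,v_4,v_5], [v_2,v_3,v_5], [v_2,v_4,v_5]

giving chain groups C_0 ≅ Z^6, C_1 ≅ Z^15, C_2 ≅ Z^10.

The boundary map ∂_1: C_1 → C_0 sends each edge [p,q] (with p < q) to q − p. For instance
  ∂[v_1,v_4] = [v_4] − [v_1].
As a 6×15 matrix over Z this has rank 5, with invariant factors (1,1,1,1,1).

The boundary map ∂_2: C_2 → C_1 maps a triangle to the signed sum of its edges. For instance
  ∂[v_1,v_3,v_4] = [v_3,v_4] − [v_1,v_4] + [v_1,v_3],
  ∂[v_1,v_2,v_3] = [v_2,v_3] − [v_1,v_3] + [v_1,v_2].
The resulting 15×10 matrix has rank 10, and its Smith normal form has invariant factors (1,1,1,1,1,1,1,1,1,2).

Now H_k = ker ∂_k / im ∂_{k+1}, so:

  H_2: rank ker ∂_2 − rank ∂_3 = (10 − 10) − 0 = 0, and there is no ∂_3, so H_2 ≅ 0.

(K is a triangulation of the real projective plane RP^2.)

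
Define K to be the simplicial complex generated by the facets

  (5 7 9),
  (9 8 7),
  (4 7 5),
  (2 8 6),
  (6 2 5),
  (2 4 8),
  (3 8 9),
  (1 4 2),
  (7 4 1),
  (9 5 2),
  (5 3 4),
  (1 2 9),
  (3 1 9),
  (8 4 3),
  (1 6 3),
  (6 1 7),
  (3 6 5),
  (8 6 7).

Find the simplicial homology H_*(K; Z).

H_0 ≅ Z,  H_1 ≅ Z^2,  H_2 ≅ Z.

We work with the vertex ordering 1 < 2 < 3 < 4 < 5 < 6 < 7 < 8 < 9. The simplices of K, each written with vertices in increasing order, are:

  0-simplices (9): [1], [2], [3], [4], [5], [6], [7], [8], [9]
  1-simplices (27): (27 of them)
  2-simplices (18): [1,2,4], [1,2,9], [1,3,6], [1,3,9], [1,4,7], [1,6,7], [2,4,8], [2,5,6], [2,5,9], [2,6,8], [3,4,5], [3,4,8], [3,5,6], [3,8,9], [4,5,7], [5,7,9], [6,7,8], [7,8,9]

so the chain groups are C_0 ≅ Z^9, C_1 ≅ Z^27, C_2 ≅ Z^18.

∂_1: C_1 → C_0 sends each edge [p,q] (with p < q) to q − p. For instance
  ∂[6,7] = [7] − [6].
The resulting 9×27 matrix has rank 8, and its Smith normal form has invariant factors (1,1,1,1,1,1,1,1).

The boundary map ∂_2: C_2 → C_1 acts by ∂[p,q,r] = [q,r] − [p,r] + [p,q]. For instance
  ∂[1,3,9] = [3,9] − [1,9] + [1,3],
  ∂[3,5,6] = [5,6] − [3,6] + [3,5].
This gives a 27×18 integer matrix of rank 17; reducing to Smith normal form yields diagonal entries (1,1,1,1,1,1,1,1,1,1,1,1,1,1,1,1,1).

From H_k ≅ ker(∂_k) / im(∂_{k+1}) we obtain:

  H_0: rank C_0 − rank ∂_1 = 9 − 8 = 1, and the invariant factors of ∂_1 are all 1, so H_0 ≅ Z.
  H_1: rank ker ∂_1 − rank ∂_2 = (27 − 8) − 17 = 2, and the invariant factors of ∂_2 are all 1, so H_1 ≅ Z^2.
  H_2: rank ker ∂_2 − rank ∂_3 = (18 − 17) − 0 = 1, and there is no ∂_3, so H_2 ≅ Z.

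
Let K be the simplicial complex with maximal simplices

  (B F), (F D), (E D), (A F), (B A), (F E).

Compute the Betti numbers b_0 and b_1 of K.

b_0 = 1, b_1 = 2.

Order the vertices as A < B < D < E < F. Listing each simplex with vertices in this order, K has dimension 1 with simplices:

  0-simplices (5): A, B, D, E, F
  1-simplices (6): AB, AF, BF, DE, DF, EF

so the chain groups are C_0 ≅ Z^5, C_1 ≅ Z^6.

The boundary map ∂_1: C_1 → C_0 sends each edge [p,q] (with p < q) to q − p.
This gives a 5×6 integer matrix of rank 4; reducing to Smith normal form yields diagonal entries (1,1,1,1).

Computing H_k = (kernel of ∂_k) / (image of ∂_{k+1}):

  H_0: rank C_0 − rank ∂_1 = 5 − 4 = 1, and the invariant factors of ∂_1 are all 1, so H_0 = Z.
  H_1: rank ker ∂_1 − rank ∂_2 = (6 − 4) − 0 = 2, and there is no ∂_2, so H_1 = Z^2.

(K is a triangulation of a wedge of 2 circles.)

Hence the Betti numbers are b_0 = 1, b_1 = 2.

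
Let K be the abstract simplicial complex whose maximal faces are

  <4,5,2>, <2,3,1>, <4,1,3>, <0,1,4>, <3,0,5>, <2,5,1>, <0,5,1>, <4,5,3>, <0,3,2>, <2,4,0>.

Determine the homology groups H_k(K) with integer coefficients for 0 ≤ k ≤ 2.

We work with the vertex ordering 0 < 1 < 2 < 3 < 4 < 5. The simplices of K, each written with vertices in increasing order, are:

  0-simplices (6): [0], [1], [2], [3], [4], [5]
  1-simplices (15): [0,1], [0,2], [0,3], [0,4], [0,5], [1,2], [1,3], [1,4], [1,5], [2,3], [2,4], [2,5], [3,4], [3,5], [4,5]
  2-simplices (10): [0,1,4], [0,1,5], [0,2,3], [0,2,4], [0,3,5], [1,2,3], [1,2,5], [1,3,4], [2,4,5], [3,4,5]

giving chain groups C_0 ≅ Z^6, C_1 ≅ Z^15, C_2 ≅ Z^10.

Boundary ∂_1: C_1 → C_0 maps an edge to its endpoints' difference, ∂[p,q] = q − p. For instance
  ∂[1,2] = [2] − [1].
This gives a 6×15 integer matrix of rank 5; reducing to Smith normal form yields diagonal entries (1,1,1,1,1).

The boundary map ∂_2: C_2 → C_1 acts by ∂[p,q,r] = [q,r] − [p,r] + [p,q]. For instance
  ∂[1,2,5] = [2,5] − [1,5] + [1,2],
  ∂[1,2,3] = [2,3] − [1,3] + [1,2].
As a 15×10 matrix over Z this has rank 10, with invariant factors (1,1,1,1,1,1,1,1,1,2).

From H_k ≅ ker(∂_k) / im(∂_{k+1}) we obtain:

  H_0: rank C_0 − rank ∂_1 = 6 − 5 = 1, and the invariant factors of ∂_1 are all 1, so H_0 ≅ Z.
  H_1: rank ker ∂_1 − rank ∂_2 = (15 − 5) − 10 = 0, and ∂_2 has invariant factor 2 > 1, so H_1 ≅ Z/2Z.
  H_2: rank ker ∂_2 − rank ∂_3 = (10 − 10) − 0 = 0, and there is no ∂_3, so H_2 ≅ 0.

As a check, the Euler characteristic is 6 − 15 + 10 = 1, which agrees with 1 − 0 + 0 = 1.
(K is a triangulation of the real projective plane RP^2.)

H_0 = Z,  H_1 = Z/2Z,  H_2 = 0.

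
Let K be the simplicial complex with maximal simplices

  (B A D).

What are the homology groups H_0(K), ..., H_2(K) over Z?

Order the vertices as A < B < D. Listing each simplex with vertices in this order, K has dimension 2 with simplices:

  0-simplices (3): A, B, D
  1-simplices (3): AB, AD, BD
  2-simplices (1): ABD

Hence C_0 ≅ Z^3, C_1 ≅ Z^3, C_2 ≅ Z^1.

Boundary ∂_1: C_1 → C_0 maps an edge to its endpoints' difference, ∂[p,q] = q − p.
As a 3×3 matrix over Z this has rank 2, with invariant factors (1,1).

Boundary ∂_2: C_2 → C_1 maps a triangle to the signed sum of its edges. For instance
  ∂ABD = BD − AD + AB.
This gives a 3×1 integer matrix of rank 1; reducing to Smith normal form yields diagonal entries (1).

From H_k ≅ ker(∂_k) / im(∂_{k+1}) we obtain:

  H_0: rank C_0 − rank ∂_1 = 3 − 2 = 1, and the invariant factors of ∂_1 are all 1, so H_0 ≅ Z.
  H_1: rank ker ∂_1 − rank ∂_2 = (3 − 2) − 1 = 0, and the invariant factors of ∂_2 are all 1, so H_1 ≅ 0.
  H_2: rank ker ∂_2 − rank ∂_3 = (1 − 1) − 0 = 0, and there is no ∂_3, so H_2 ≅ 0.

As a check, the Euler characteristic is 3 − 3 + 1 = 1, which agrees with 1 − 0 + 0 = 1.

H_0 = Z,  H_1 = 0,  H_2 = 0.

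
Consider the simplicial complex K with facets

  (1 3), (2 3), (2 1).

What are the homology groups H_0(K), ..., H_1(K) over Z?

H_0 = Z,  H_1 = Z.

Take the total order 1 < 2 < 3 on the vertex set. Then K (dimension 1) consists of the simplices:

  0-simplices (3): [1], [2], [3]
  1-simplices (3): [1,2], [1,3], [2,3]

so the chain groups are C_0 ≅ Z^3, C_1 ≅ Z^3.

Boundary ∂_1: C_1 → C_0 sends each edge [p,q] (with p < q) to q − p.
The 3×3 boundary matrix has rank 2 and Smith normal form diag(1,1).

Now H_k = ker ∂_k / im ∂_{k+1}, so:

  H_0: rank C_0 − rank ∂_1 = 3 − 2 = 1, and the invariant factors of ∂_1 are all 1, so H_0 = Z.
  H_1: rank ker ∂_1 − rank ∂_2 = (3 − 2) − 0 = 1, and there is no ∂_2, so H_1 = Z.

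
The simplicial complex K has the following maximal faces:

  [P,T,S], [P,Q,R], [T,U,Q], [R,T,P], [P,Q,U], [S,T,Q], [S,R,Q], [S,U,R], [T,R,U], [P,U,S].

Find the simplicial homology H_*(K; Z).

H_0 ≅ Z,  H_1 ≅ Z/2,  H_2 = 0.

K has 6 vertices, 15 edges, 10 triangles.
rank ∂_0 = 0, rank ∂_1 = 5 ⇒ b_0 = 6 − 0 − 5 = 1; all invariant factors of ∂_1 are 1 so no torsion. So H_0 ≅ Z.
rank ∂_1 = 5, rank ∂_2 = 10 ⇒ b_1 = 15 − 5 − 10 = 0; ∂_2 has invariant factor(s) [2] giving torsion. So H_1 ≅ Z/2.
rank ∂_2 = 10, rank ∂_3 = 0 ⇒ b_2 = 10 − 10 − 0 = 0. So H_2 ≅ 0.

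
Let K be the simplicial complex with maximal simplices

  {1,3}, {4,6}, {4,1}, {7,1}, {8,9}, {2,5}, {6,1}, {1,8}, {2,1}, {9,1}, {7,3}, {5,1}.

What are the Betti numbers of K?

b_0 = 1, b_1 = 4.

K has 9 vertices, 12 edges.
rank ∂_0 = 0, rank ∂_1 = 8 ⇒ b_0 = 9 − 0 − 8 = 1; all invariant factors of ∂_1 are 1 so no torsion. So H_0 ≅ Z.
rank ∂_1 = 8, rank ∂_2 = 0 ⇒ b_1 = 12 − 8 − 0 = 4. So H_1 ≅ Z^4.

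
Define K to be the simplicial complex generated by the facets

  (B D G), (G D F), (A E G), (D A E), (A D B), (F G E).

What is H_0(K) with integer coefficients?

Take the total order A < B < D < E < F < G on the vertex set. Then K (dimension 2) consists of the simplices:

  0-simplices (6): A, B, D, E, F, G
  1-simplices (12): AB, AD, AE, AG, BD, BG, DE, DF, DG, EF, EG, FG
  2-simplices (6): ABD, ADE, AEG, BDG, DFG, EFG

so the chain groups are C_0 ≅ Z^6, C_1 ≅ Z^12, C_2 ≅ Z^6.

∂_1: C_1 → C_0 maps an edge to its endpoints' difference, ∂[p,q] = q − p. For instance
  ∂BD = D − B.
The resulting 6×12 matrix has rank 5, and its Smith normal form has invariant factors (1,1,1,1,1).

Boundary ∂_2: C_2 → C_1 sends each 2-simplex [p,q,r] to [q,r] − [p,r] + [p,q]. For instance
  ∂BDG = DG − BG + BD,
  ∂ADE = DE − AE + AD.
The resulting 12×6 matrix has rank 6, and its Smith normal form has invariant factors (1,1,1,1,1,1).

Now H_k = ker ∂_k / im ∂_{k+1}, so:

  H_0: rank C_0 − rank ∂_1 = 6 − 5 = 1, and the invariant factors of ∂_1 are all 1, so H_0 ≅ Z.

H_0 ≅ Z.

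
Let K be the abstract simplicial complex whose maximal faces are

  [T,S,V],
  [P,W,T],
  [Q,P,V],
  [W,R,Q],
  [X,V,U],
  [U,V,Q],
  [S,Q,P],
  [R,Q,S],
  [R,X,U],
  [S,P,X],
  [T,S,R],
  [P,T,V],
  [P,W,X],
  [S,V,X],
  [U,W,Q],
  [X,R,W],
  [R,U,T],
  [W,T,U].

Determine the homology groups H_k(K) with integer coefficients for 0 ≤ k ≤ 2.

H_0 = Z,  H_1 = Z × Z/2,  H_2 = 0.

We work with the vertex ordering P < Q < R < S < T < U < V < W < X. The simplices of K, each written with vertices in increasing order, are:

  0-simplices (9): P, Q, R, S, T, U, V, W, X
  1-simplices (27): PQ, PS, PT, PV, PW, PX, QR, QS, QU, QV, QW, RS, RT, RU, RW, RX, ST, SV, SX, TU, TV, TW, UV, UW, UX, VX, WX
  2-simplices (18): PQS, PQV, PSX, PTV, PTW, PWX, QRS, QRW, QUV, QUW, RST, RTU, RUX, RWX, STV, SVX, TUW, UVX

so the chain groups are C_0 ≅ Z^9, C_1 ≅ Z^27, C_2 ≅ Z^18.

Boundary ∂_1: C_1 → C_0 maps an edge to its endpoints' difference, ∂[p,q] = q − p. For instance
  ∂TU = U − T.
This gives a 9×27 integer matrix of rank 8; reducing to Smith normal form yields diagonal entries (1,1,1,1,1,1,1,1).

Boundary ∂_2: C_2 → C_1 acts by ∂[p,q,r] = [q,r] − [p,r] + [p,q]. For instance
  ∂QRS = RS − QS + QR,
  ∂PQV = QV − PV + PQ.
This gives a 27×18 integer matrix of rank 18; reducing to Smith normal form yields diagonal entries (1,1,1,1,1,1,1,1,1,1,1,1,1,1,1,1,1,2).

Now H_k = ker ∂_k / im ∂_{k+1}, so:

  H_0: rank C_0 − rank ∂_1 = 9 − 8 = 1, and the invariant factors of ∂_1 are all 1, so H_0 = Z.
  H_1: rank ker ∂_1 − rank ∂_2 = (27 − 8) − 18 = 1, and ∂_2 has invariant factor 2 > 1, so H_1 = Z × Z/2.
  H_2: rank ker ∂_2 − rank ∂_3 = (18 − 18) − 0 = 0, and there is no ∂_3, so H_2 = 0.

As a check, the Euler characteristic is 9 − 27 + 18 = 0, which agrees with 1 − 1 + 0 = 0.
(K is a triangulation of the Klein bottle.)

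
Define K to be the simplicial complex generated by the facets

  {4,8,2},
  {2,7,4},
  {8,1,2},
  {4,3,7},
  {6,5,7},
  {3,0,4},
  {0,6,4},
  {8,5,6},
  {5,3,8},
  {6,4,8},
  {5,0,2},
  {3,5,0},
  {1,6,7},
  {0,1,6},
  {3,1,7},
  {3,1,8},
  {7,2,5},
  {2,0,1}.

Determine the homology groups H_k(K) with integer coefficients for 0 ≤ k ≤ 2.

H_0 ≅ Z,  H_1 ≅ Z^2,  H_2 ≅ Z.

Order the vertices as 0 < 1 < 2 < 3 < 4 < 5 < 6 < 7 < 8. Listing each simplex with vertices in this order, K has dimension 2 with simplices:

  0-simplices (9): [0], [1], [2], [3], [4], [5], [6], [7], [8]
  1-simplices (27): (27 of them)
  2-simplices (18): [0,1,2], [0,1,6], [0,2,5], [0,3,4], [0,3,5], [0,4,6], [1,2,8], [1,3,7], [1,3,8], [1,6,7], [2,4,7], [2,4,8], [2,5,7], [3,4,7], [3,5,8], [4,6,8], [5,6,7], [5,6,8]

so the chain groups are C_0 ≅ Z^9, C_1 ≅ Z^27, C_2 ≅ Z^18.

Boundary ∂_1: C_1 → C_0 is given by ∂[p,q] = [q] − [p]. For instance
  ∂[3,5] = [5] − [3].
The 9×27 boundary matrix has rank 8 and Smith normal form diag(1,1,1,1,1,1,1,1).

∂_2: C_2 → C_1 maps a triangle to the signed sum of its edges. For instance
  ∂[2,5,7] = [5,7] − [2,7] + [2,5],
  ∂[1,6,7] = [6,7] − [1,7] + [1,6].
The resulting 27×18 matrix has rank 17, and its Smith normal form has invariant factors (1,1,1,1,1,1,1,1,1,1,1,1,1,1,1,1,1).

Computing H_k = (kernel of ∂_k) / (image of ∂_{k+1}):

  H_0: rank C_0 − rank ∂_1 = 9 − 8 = 1, and the invariant factors of ∂_1 are all 1, so H_0 = Z.
  H_1: rank ker ∂_1 − rank ∂_2 = (27 − 8) − 17 = 2, and the invariant factors of ∂_2 are all 1, so H_1 = Z^2.
  H_2: rank ker ∂_2 − rank ∂_3 = (18 − 17) − 0 = 1, and there is no ∂_3, so H_2 = Z.

(K is a triangulation of the torus T^2.)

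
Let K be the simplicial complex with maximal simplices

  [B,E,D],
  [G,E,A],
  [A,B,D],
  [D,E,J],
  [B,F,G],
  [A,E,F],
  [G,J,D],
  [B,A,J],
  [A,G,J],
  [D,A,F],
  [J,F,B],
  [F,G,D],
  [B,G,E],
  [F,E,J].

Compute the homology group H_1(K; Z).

H_1 = Z^2.

We work with the vertex ordering A < B < D < E < F < G < J. The simplices of K, each written with vertices in increasing order, are:

  0-simplices (7): A, B, D, E, F, G, J
  1-simplices (21): AB, AD, AE, AF, AG, AJ, BD, BE, BF, BG, BJ, DE, DF, DG, DJ, EF, EG, EJ, FG, FJ, GJ
  2-simplices (14): ABD, ABJ, ADF, AEF, AEG, AGJ, BDE, BEG, BFG, BFJ, DEJ, DFG, DGJ, EFJ

Hence C_0 ≅ Z^7, C_1 ≅ Z^21, C_2 ≅ Z^14.

∂_1: C_1 → C_0 sends each edge [p,q] (with p < q) to q − p.
The 7×21 boundary matrix has rank 6 and Smith normal form diag(1,1,1,1,1,1).

∂_2: C_2 → C_1 acts by ∂[p,q,r] = [q,r] − [p,r] + [p,q]. For instance
  ∂BEG = EG − BG + BE,
  ∂BDE = DE − BE + BD.
The resulting 21×14 matrix has rank 13, and its Smith normal form has invariant factors (1,1,1,1,1,1,1,1,1,1,1,1,1).

Now H_k = ker ∂_k / im ∂_{k+1}, so:

  H_1: rank ker ∂_1 − rank ∂_2 = (21 − 6) − 13 = 2, and the invariant factors of ∂_2 are all 1, so H_1 ≅ Z^2.

(K is a triangulation of the torus T^2.)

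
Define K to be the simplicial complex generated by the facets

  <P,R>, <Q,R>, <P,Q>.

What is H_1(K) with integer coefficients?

H_1 = Z.

Take the total order P < Q < R on the vertex set. Then K (dimension 1) consists of the simplices:

  0-simplices (3): P, Q, R
  1-simplices (3): PQ, PR, QR

giving chain groups C_0 ≅ Z^3, C_1 ≅ Z^3.

∂_1: C_1 → C_0 sends each edge [p,q] (with p < q) to q − p. For instance
  ∂PQ = Q − P.
The resulting 3×3 matrix has rank 2, and its Smith normal form has invariant factors (1,1).

From H_k ≅ ker(∂_k) / im(∂_{k+1}) we obtain:

  H_1: rank ker ∂_1 − rank ∂_2 = (3 − 2) − 0 = 1, and there is no ∂_2, so H_1 ≅ Z.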